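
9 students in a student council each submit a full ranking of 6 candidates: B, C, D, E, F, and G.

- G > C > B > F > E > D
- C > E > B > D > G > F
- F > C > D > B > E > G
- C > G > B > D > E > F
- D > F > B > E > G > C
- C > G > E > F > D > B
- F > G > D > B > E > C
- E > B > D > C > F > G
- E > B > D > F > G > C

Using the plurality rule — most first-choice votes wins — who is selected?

First-place vote totals:
  B: 0
  C: 3
  D: 1
  E: 2
  F: 2
  G: 1
C has the most first-place votes.

C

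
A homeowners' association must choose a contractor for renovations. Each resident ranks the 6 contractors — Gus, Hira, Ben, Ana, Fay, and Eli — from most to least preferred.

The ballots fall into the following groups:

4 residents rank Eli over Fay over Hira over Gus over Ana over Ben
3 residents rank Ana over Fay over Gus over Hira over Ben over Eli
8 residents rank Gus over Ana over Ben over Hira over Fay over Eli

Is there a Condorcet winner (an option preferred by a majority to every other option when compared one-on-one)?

Head-to-head results (15 voters total):
Gus vs Hira: Gus wins 11–4.
Gus vs Ben: Gus wins 15–0.
Gus vs Ana: Gus wins 12–3.
Gus vs Fay: Gus wins 8–7.
Gus vs Eli: Gus wins 11–4.
Hira vs Ben: Ben wins 8–7.
Hira vs Ana: Ana wins 11–4.
Hira vs Fay: Hira wins 8–7.
Hira vs Eli: Hira wins 11–4.
Ben vs Ana: Ana wins 15–0.
Ben vs Fay: Ben wins 8–7.
Ben vs Eli: Ben wins 11–4.
Ana vs Fay: Ana wins 11–4.
Ana vs Eli: Ana wins 11–4.
Fay vs Eli: Fay wins 11–4.
Gus beats each rival — Hira (11–4), Ben (15–0), Ana (12–3), Fay (8–7), Eli (11–4) — so Gus is the Condorcet winner.

Yes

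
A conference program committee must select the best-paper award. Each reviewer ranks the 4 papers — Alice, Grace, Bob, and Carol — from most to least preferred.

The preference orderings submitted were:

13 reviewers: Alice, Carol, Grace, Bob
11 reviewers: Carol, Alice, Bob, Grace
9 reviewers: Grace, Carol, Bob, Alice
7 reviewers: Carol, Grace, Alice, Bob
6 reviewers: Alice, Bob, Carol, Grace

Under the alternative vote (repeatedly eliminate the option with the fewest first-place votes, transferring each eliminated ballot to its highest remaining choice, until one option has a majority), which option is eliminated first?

Bob

Round 1: Alice 19, Carol 18, Grace 9, Bob 0. Bob has the fewest and is eliminated.
Round 2: Alice 19, Carol 18, Grace 9. Grace has the fewest and is eliminated.
Round 3: Carol 27, Alice 19. Carol has a majority.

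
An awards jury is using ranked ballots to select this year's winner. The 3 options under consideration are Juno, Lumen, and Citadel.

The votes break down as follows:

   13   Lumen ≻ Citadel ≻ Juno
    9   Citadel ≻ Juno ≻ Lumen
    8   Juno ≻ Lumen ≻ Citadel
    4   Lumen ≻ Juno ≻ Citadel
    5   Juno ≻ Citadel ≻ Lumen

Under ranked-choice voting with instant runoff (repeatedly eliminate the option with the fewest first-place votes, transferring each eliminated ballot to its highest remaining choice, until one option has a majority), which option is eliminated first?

Citadel

Round 1: Lumen 17, Juno 13, Citadel 9. Citadel has the fewest and is eliminated.
Round 2: Juno 22, Lumen 17. Juno has a majority.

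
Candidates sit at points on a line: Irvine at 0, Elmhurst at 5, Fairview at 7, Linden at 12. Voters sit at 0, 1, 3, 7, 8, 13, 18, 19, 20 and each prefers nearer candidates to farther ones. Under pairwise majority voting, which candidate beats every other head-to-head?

With single-peaked preferences on a line, the Condorcet winner is the candidate closest to the median voter.
The median voter (position 8) is closest to Fairview at 7.
Check: Fairview vs Linden — voters closer to Fairview: 5 of 9.

Fairview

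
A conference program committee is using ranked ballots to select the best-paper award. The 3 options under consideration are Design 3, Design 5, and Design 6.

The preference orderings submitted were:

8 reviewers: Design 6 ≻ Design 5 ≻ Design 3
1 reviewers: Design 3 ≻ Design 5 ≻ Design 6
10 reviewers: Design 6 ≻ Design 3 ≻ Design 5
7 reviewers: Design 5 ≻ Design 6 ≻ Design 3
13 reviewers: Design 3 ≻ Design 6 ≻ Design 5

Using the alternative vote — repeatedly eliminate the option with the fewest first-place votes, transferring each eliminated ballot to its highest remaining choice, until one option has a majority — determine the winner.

Design 6

Round 1: Design 6 18, Design 3 14, Design 5 7. Design 5 has the fewest and is eliminated.
Round 2: Design 6 25, Design 3 14. Design 6 has a majority.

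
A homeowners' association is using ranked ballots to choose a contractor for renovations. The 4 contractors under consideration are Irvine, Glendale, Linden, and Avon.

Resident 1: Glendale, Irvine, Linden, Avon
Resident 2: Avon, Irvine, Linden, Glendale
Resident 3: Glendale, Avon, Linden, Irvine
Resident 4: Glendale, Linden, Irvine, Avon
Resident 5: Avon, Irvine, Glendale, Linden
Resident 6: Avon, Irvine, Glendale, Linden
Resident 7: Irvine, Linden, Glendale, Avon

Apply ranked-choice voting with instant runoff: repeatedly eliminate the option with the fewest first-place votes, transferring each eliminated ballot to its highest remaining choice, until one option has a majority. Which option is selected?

Glendale

Round 1: Glendale 3, Avon 3, Irvine 1, Linden 0. Linden has the fewest and is eliminated.
Round 2: Glendale 3, Avon 3, Irvine 1. Irvine has the fewest and is eliminated.
Round 3: Glendale 4, Avon 3. Glendale has a majority.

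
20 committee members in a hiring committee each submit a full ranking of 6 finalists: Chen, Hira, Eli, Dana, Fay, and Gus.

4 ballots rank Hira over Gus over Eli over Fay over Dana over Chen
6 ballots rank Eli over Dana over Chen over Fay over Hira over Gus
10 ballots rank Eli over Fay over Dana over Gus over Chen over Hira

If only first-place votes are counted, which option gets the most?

Eli

First-place vote totals:
  Chen: 0
  Hira: 4
  Eli: 16
  Dana: 0
  Fay: 0
  Gus: 0
Eli has the most first-place votes.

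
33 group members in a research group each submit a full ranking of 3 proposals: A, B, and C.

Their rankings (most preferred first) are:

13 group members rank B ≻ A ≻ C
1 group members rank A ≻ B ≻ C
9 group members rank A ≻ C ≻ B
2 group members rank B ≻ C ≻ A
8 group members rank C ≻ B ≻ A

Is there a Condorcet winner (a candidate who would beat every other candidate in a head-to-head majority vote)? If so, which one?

None — there is no Condorcet winner

Head-to-head results (33 voters total):
A vs B: B wins 23–10.
A vs C: A wins 23–10.
B vs C: C wins 17–16.
No candidate beats all others: A beats C beats B beats A, a majority cycle.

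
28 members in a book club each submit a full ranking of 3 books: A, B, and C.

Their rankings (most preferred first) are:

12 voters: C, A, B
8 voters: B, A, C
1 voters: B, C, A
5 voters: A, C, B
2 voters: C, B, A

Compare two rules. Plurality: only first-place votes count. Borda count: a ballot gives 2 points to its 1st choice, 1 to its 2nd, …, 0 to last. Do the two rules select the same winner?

Plurality first-place counts: A 5, B 9, C 14 → C.
Borda totals: A 30, B 20, C 34 → C.
The two rules agree on C.

Yes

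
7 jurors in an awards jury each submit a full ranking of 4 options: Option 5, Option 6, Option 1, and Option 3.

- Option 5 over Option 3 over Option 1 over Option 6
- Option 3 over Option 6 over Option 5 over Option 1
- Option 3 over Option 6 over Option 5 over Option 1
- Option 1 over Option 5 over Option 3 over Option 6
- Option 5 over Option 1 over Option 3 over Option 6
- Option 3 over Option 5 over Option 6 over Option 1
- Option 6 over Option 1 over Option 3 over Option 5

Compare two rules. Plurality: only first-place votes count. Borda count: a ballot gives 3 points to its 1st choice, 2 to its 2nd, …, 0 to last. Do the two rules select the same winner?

Plurality first-place counts: Option 5 2, Option 6 1, Option 1 1, Option 3 3 → Option 3.
Borda totals: Option 5 12, Option 6 8, Option 1 8, Option 3 14 → Option 3.
The two rules agree on Option 3.

Yes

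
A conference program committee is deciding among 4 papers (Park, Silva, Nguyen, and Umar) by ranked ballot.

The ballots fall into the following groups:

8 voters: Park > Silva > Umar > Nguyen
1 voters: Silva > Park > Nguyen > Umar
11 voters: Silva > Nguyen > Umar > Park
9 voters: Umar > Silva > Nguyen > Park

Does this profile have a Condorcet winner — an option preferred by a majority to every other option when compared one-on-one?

Head-to-head results (29 voters total):
Park vs Silva: Silva wins 21–8.
Park vs Nguyen: Nguyen wins 20–9.
Park vs Umar: Umar wins 20–9.
Silva vs Nguyen: Silva wins 29–0.
Silva vs Umar: Silva wins 20–9.
Nguyen vs Umar: Umar wins 17–12.
Silva beats each rival — Park (21–8), Nguyen (29–0), Umar (20–9) — so Silva is the Condorcet winner.

Yes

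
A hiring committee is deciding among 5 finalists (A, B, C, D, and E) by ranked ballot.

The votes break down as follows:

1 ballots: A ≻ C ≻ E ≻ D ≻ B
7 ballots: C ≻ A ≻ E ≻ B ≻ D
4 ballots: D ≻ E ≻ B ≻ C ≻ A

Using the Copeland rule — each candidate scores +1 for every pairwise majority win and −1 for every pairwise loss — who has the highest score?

C

Pairwise results:
  A vs B: A wins 8–4.
  A vs C: C wins 11–1.
  A vs D: A wins 8–4.
  A vs E: A wins 8–4.
  B vs C: C wins 8–4.
  B vs D: B wins 7–5.
  B vs E: E wins 12–0.
  C vs D: C wins 8–4.
  C vs E: C wins 8–4.
  D vs E: E wins 8–4.
Copeland scores (wins − losses):
  A: 3 − 1 = 2
  B: 1 − 3 = -2
  C: 4 − 0 = 4
  D: 0 − 4 = -4
  E: 2 − 2 = 0
C has the best Copeland score.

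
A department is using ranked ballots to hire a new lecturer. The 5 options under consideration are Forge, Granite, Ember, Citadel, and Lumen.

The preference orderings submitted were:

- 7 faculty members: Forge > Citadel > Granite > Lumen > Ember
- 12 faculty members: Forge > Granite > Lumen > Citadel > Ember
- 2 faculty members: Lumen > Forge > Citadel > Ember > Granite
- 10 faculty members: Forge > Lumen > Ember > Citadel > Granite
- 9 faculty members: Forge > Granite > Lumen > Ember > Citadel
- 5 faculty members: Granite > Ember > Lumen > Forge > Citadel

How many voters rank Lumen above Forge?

7

Ballots ranking Lumen above Forge: 2+5 = 7.
Ballots ranking Forge above Lumen: 7+12+10+9 = 38.
So 7 of 45 voters prefer Lumen to Forge.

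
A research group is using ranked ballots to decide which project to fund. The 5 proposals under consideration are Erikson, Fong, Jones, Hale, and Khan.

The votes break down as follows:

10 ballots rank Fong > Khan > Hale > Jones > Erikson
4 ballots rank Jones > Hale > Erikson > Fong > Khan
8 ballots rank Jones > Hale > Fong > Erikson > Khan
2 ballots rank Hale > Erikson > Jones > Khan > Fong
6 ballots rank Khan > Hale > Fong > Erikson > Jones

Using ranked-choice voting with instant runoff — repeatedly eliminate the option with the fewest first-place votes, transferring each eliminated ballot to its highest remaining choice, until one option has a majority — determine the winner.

Fong

Round 1: Jones 12, Fong 10, Khan 6, Hale 2, Erikson 0. Erikson has the fewest and is eliminated.
Round 2: Jones 12, Fong 10, Khan 6, Hale 2. Hale has the fewest and is eliminated.
Round 3: Jones 14, Fong 10, Khan 6. Khan has the fewest and is eliminated.
Round 4: Fong 16, Jones 14. Fong has a majority.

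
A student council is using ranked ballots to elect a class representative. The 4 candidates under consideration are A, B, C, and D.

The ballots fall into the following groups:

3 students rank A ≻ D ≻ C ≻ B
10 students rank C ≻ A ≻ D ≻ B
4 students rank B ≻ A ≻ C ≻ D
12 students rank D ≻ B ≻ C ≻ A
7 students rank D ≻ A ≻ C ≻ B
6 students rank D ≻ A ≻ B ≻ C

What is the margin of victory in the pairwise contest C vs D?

Ballots ranking C above D: 10+4 = 14.
Ballots ranking D above C: 3+12+7+6 = 28.
D wins 28–14, a margin of 14.

14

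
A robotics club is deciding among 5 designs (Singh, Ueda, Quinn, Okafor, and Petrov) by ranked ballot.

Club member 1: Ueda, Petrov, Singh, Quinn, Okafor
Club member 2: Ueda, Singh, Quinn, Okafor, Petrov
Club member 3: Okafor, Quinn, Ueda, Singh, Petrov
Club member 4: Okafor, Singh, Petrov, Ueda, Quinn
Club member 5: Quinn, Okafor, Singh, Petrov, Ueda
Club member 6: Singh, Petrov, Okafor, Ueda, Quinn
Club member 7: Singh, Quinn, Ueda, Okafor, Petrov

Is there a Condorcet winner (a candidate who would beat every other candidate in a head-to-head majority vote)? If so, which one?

Head-to-head results (7 voters total):
Singh vs Ueda: Singh wins 4–3.
Singh vs Quinn: Singh wins 5–2.
Singh vs Okafor: Singh wins 4–3.
Singh vs Petrov: Singh wins 6–1.
Ueda vs Quinn: Ueda wins 4–3.
Ueda vs Okafor: Okafor wins 4–3.
Ueda vs Petrov: Ueda wins 4–3.
Quinn vs Okafor: Quinn wins 4–3.
Quinn vs Petrov: Quinn wins 4–3.
Okafor vs Petrov: Okafor wins 5–2.
Singh beats each rival — Ueda (4–3), Quinn (5–2), Okafor (4–3), Petrov (6–1) — so Singh is the Condorcet winner.

Singh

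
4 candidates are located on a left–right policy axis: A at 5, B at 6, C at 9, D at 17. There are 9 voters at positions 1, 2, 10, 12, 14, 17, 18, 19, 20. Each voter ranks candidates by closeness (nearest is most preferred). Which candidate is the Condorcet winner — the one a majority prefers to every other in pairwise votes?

With single-peaked preferences on a line, the Condorcet winner is the candidate closest to the median voter.
The median voter (position 14) is closest to D at 17.
Check: D vs C — voters closer to D: 5 of 9.

D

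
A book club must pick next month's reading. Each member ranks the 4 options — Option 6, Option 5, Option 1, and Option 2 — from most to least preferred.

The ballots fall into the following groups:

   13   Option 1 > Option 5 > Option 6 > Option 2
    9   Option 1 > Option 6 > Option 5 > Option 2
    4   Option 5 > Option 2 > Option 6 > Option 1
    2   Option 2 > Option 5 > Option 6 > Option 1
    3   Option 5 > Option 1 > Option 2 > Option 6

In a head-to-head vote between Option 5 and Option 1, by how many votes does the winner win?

Ballots ranking Option 5 above Option 1: 4+2+3 = 9.
Ballots ranking Option 1 above Option 5: 13+9 = 22.
Option 1 wins 22–9, a margin of 13.

13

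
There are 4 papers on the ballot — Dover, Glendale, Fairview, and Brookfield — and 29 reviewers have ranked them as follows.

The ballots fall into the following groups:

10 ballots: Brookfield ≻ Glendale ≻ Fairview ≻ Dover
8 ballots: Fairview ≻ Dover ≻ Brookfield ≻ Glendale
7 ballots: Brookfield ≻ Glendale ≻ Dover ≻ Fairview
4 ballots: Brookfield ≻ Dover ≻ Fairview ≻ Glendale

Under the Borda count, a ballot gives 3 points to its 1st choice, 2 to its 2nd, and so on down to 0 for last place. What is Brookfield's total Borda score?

71

Borda scores:
  Dover: 10·0 + 8·2 + 7·1 + 4·2 = 31
  Glendale: 10·2 + 8·0 + 7·2 + 4·0 = 34
  Fairview: 10·1 + 8·3 + 7·0 + 4·1 = 38
  Brookfield: 10·3 + 8·1 + 7·3 + 4·3 = 71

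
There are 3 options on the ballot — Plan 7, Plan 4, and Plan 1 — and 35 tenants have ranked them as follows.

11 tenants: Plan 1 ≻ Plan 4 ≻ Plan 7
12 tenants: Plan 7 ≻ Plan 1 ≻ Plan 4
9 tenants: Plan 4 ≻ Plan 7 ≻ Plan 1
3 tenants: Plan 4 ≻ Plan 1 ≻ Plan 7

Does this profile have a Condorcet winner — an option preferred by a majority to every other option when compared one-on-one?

Head-to-head results (35 voters total):
Plan 7 vs Plan 4: Plan 4 wins 23–12.
Plan 7 vs Plan 1: Plan 7 wins 21–14.
Plan 4 vs Plan 1: Plan 1 wins 23–12.
No candidate beats all others: Plan 7 beats Plan 1 beats Plan 4 beats Plan 7, a majority cycle.

No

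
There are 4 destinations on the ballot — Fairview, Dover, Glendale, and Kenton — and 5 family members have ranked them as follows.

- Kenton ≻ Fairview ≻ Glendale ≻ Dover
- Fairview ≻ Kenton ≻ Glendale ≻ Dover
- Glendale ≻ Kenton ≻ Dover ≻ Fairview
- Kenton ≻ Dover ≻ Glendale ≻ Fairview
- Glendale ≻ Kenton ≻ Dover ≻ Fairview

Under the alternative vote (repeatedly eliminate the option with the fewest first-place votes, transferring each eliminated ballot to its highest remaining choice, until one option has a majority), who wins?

Round 1: Glendale 2, Kenton 2, Fairview 1, Dover 0. Dover has the fewest and is eliminated.
Round 2: Glendale 2, Kenton 2, Fairview 1. Fairview has the fewest and is eliminated.
Round 3: Kenton 3, Glendale 2. Kenton has a majority.

Kenton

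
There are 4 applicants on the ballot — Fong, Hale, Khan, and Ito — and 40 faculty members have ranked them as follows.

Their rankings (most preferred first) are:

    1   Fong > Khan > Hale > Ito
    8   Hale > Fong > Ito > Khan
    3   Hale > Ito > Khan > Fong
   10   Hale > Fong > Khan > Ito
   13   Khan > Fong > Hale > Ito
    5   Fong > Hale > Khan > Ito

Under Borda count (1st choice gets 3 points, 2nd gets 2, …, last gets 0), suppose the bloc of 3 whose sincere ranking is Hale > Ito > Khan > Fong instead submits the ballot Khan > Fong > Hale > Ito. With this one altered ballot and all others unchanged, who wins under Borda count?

Fong

Borda totals with the altered ballot: Fong 86, Hale 81, Khan 65, Ito 8.
The switch changes the winner from Hale to Fong.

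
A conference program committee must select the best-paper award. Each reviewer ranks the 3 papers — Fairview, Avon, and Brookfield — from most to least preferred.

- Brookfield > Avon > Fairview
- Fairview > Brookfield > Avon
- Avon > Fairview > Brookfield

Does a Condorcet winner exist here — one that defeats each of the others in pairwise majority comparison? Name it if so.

Head-to-head results (3 voters total):
Fairview vs Avon: Avon wins 2–1.
Fairview vs Brookfield: Fairview wins 2–1.
Avon vs Brookfield: Brookfield wins 2–1.
No candidate beats all others: Fairview beats Brookfield beats Avon beats Fairview, a majority cycle.

No Condorcet winner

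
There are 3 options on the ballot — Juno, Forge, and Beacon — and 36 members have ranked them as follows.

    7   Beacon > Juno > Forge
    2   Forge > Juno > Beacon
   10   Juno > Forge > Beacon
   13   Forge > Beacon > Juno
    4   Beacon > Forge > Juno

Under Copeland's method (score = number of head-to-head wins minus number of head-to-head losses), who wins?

Pairwise results:
  Juno vs Forge: Forge wins 19–17.
  Juno vs Beacon: Beacon wins 24–12.
  Forge vs Beacon: Forge wins 25–11.
Copeland scores (wins − losses):
  Juno: 0 − 2 = -2
  Forge: 2 − 0 = 2
  Beacon: 1 − 1 = 0
Forge has the best Copeland score.

Forge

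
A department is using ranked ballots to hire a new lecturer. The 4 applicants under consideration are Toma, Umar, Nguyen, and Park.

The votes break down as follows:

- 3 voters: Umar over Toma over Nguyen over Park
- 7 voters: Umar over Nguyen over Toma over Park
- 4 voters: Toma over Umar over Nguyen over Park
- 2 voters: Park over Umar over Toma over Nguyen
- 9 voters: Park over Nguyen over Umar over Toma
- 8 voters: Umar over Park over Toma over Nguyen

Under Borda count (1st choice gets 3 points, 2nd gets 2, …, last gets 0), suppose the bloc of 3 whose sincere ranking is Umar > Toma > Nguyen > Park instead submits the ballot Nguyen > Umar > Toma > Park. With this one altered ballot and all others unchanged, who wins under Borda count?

Borda totals with the altered ballot: Toma 32, Umar 72, Nguyen 45, Park 49.
The winner is unchanged: still Umar.

Umar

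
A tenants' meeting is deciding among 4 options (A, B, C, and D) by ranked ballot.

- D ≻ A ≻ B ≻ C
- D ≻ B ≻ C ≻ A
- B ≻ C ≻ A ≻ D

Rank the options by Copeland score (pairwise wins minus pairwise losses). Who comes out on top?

Pairwise results:
  A vs B: B wins 2–1.
  A vs C: C wins 2–1.
  A vs D: D wins 2–1.
  B vs C: B wins 3–0.
  B vs D: D wins 2–1.
  C vs D: D wins 2–1.
Copeland scores (wins − losses):
  A: 0 − 3 = -3
  B: 2 − 1 = 1
  C: 1 − 2 = -1
  D: 3 − 0 = 3
D has the best Copeland score.

D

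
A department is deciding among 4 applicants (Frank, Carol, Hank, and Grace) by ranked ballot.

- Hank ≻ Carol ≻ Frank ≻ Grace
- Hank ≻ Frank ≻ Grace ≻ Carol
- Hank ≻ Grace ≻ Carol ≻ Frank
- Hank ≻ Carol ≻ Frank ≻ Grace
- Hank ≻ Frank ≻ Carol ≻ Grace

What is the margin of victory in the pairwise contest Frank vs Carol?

Ballots ranking Frank above Carol: 2.
Ballots ranking Carol above Frank: 3.
Carol wins 3–2, a margin of 1.

1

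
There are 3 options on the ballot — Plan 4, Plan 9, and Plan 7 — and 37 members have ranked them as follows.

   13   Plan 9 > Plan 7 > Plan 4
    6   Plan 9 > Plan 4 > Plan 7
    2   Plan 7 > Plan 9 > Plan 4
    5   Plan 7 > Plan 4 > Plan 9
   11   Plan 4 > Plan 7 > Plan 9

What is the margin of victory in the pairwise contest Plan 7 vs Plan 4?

3

Ballots ranking Plan 7 above Plan 4: 13+2+5 = 20.
Ballots ranking Plan 4 above Plan 7: 6+11 = 17.
Plan 7 wins 20–17, a margin of 3.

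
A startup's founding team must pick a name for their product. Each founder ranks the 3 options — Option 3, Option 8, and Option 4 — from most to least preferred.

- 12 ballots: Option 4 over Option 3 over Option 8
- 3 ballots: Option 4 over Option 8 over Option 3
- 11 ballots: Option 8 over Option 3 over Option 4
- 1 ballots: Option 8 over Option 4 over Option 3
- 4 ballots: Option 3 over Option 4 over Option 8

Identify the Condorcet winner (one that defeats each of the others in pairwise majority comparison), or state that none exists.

Option 4

Head-to-head results (31 voters total):
Option 3 vs Option 8: Option 3 wins 16–15.
Option 3 vs Option 4: Option 4 wins 16–15.
Option 8 vs Option 4: Option 4 wins 19–12.
Option 4 beats each rival — Option 3 (16–15), Option 8 (19–12) — so Option 4 is the Condorcet winner.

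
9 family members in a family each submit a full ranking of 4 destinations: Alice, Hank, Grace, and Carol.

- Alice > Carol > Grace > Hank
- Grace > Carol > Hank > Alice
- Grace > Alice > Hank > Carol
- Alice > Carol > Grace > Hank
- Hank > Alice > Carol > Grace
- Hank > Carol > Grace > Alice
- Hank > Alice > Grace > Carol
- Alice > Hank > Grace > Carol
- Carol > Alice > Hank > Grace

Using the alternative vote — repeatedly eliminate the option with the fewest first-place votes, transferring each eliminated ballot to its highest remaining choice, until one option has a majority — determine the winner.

Round 1: Alice 3, Hank 3, Grace 2, Carol 1. Carol has the fewest and is eliminated.
Round 2: Alice 4, Hank 3, Grace 2. Grace has the fewest and is eliminated.
Round 3: Alice 5, Hank 4. Alice has a majority.

Alice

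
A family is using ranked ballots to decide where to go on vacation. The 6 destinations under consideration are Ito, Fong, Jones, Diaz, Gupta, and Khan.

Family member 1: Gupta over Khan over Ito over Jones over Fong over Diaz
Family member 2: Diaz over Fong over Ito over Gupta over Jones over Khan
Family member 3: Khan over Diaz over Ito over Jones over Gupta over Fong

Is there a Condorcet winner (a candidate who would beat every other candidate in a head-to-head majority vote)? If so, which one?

No Condorcet winner

Head-to-head results (3 voters total):
Ito vs Fong: Ito wins 2–1.
Ito vs Jones: Ito wins 3–0.
Ito vs Diaz: Diaz wins 2–1.
Ito vs Gupta: Ito wins 2–1.
Ito vs Khan: Khan wins 2–1.
Fong vs Jones: Jones wins 2–1.
Fong vs Diaz: Diaz wins 2–1.
Fong vs Gupta: Gupta wins 2–1.
Fong vs Khan: Khan wins 2–1.
Jones vs Diaz: Diaz wins 2–1.
Jones vs Gupta: Gupta wins 2–1.
Jones vs Khan: Khan wins 2–1.
Diaz vs Gupta: Diaz wins 2–1.
Diaz vs Khan: Khan wins 2–1.
Gupta vs Khan: Gupta wins 2–1.
No candidate beats all others: Ito beats Gupta beats Khan beats Ito, a majority cycle.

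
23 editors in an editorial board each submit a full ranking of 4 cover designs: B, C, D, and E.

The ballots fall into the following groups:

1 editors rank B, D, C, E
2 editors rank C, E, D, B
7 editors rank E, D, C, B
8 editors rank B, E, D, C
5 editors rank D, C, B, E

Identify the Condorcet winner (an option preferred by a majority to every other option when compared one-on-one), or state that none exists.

No Condorcet winner

Head-to-head results (23 voters total):
B vs C: C wins 14–9.
B vs D: D wins 14–9.
B vs E: B wins 14–9.
C vs D: D wins 21–2.
C vs E: E wins 15–8.
D vs E: E wins 17–6.
No candidate beats all others: B beats E beats C beats B, a majority cycle.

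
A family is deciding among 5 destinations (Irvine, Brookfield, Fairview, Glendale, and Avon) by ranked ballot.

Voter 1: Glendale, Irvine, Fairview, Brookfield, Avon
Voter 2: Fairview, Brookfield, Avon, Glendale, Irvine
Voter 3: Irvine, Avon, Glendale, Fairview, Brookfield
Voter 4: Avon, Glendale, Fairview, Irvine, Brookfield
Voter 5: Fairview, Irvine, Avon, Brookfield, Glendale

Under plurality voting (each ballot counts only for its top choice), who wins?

First-place vote totals:
  Irvine: 1
  Brookfield: 0
  Fairview: 2
  Glendale: 1
  Avon: 1
Fairview has the most first-place votes.

Fairview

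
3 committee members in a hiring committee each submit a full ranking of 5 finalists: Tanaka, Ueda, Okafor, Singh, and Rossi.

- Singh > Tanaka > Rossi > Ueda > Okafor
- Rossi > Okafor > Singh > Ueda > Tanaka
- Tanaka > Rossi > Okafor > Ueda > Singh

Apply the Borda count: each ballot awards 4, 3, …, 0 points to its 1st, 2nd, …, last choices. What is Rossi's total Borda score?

Borda scores:
  Tanaka: 3 + 0 + 4 = 7
  Ueda: 1 + 1 + 1 = 3
  Okafor: 0 + 3 + 2 = 5
  Singh: 4 + 2 + 0 = 6
  Rossi: 2 + 4 + 3 = 9

9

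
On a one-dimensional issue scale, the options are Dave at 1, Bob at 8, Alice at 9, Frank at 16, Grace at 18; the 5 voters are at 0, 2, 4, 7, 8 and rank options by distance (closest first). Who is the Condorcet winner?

Dave

With single-peaked preferences on a line, the Condorcet winner is the candidate closest to the median voter.
The median voter (position 4) is closest to Dave at 1.
Check: Dave vs Grace — voters closer to Dave: 5 of 5.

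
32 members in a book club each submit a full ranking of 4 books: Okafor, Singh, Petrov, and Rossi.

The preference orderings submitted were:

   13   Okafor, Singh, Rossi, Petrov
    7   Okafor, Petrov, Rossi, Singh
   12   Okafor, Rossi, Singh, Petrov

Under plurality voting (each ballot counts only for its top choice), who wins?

Okafor

First-place vote totals:
  Okafor: 32
  Singh: 0
  Petrov: 0
  Rossi: 0
Okafor has the most first-place votes.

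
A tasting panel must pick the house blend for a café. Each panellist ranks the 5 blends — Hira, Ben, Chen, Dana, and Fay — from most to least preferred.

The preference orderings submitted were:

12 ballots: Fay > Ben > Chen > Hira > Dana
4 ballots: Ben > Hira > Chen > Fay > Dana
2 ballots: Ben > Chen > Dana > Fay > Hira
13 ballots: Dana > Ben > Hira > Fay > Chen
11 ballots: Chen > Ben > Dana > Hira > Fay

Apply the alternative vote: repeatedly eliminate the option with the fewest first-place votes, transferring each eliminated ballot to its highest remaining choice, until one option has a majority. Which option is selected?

Chen

Round 1: Dana 13, Fay 12, Chen 11, Ben 6, Hira 0. Hira has the fewest and is eliminated.
Round 2: Dana 13, Fay 12, Chen 11, Ben 6. Ben has the fewest and is eliminated.
Round 3: Chen 17, Dana 13, Fay 12. Fay has the fewest and is eliminated.
Round 4: Chen 29, Dana 13. Chen has a majority.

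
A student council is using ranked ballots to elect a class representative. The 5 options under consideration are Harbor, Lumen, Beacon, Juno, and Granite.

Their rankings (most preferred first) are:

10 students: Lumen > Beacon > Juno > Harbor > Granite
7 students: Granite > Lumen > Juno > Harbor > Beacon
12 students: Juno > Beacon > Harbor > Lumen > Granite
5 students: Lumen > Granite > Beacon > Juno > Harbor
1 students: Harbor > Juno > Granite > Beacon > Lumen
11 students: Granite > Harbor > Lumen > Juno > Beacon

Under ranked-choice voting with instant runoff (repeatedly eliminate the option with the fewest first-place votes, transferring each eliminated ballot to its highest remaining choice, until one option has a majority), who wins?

Round 1: Granite 18, Lumen 15, Juno 12, Harbor 1, Beacon 0. Beacon has the fewest and is eliminated.
Round 2: Granite 18, Lumen 15, Juno 12, Harbor 1. Harbor has the fewest and is eliminated.
Round 3: Granite 18, Lumen 15, Juno 13. Juno has the fewest and is eliminated.
Round 4: Lumen 27, Granite 19. Lumen has a majority.

Lumen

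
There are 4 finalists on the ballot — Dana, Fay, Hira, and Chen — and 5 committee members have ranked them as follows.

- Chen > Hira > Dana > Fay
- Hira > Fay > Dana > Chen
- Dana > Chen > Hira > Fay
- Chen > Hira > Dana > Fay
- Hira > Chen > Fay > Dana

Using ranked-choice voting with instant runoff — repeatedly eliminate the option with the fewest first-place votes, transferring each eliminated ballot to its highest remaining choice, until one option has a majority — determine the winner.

Chen

Round 1: Hira 2, Chen 2, Dana 1, Fay 0. Fay has the fewest and is eliminated.
Round 2: Hira 2, Chen 2, Dana 1. Dana has the fewest and is eliminated.
Round 3: Chen 3, Hira 2. Chen has a majority.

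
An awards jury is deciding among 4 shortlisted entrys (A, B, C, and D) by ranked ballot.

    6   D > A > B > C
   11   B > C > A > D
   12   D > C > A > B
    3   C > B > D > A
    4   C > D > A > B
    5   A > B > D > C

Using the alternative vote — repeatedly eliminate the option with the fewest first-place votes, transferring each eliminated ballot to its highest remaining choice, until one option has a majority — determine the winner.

Round 1: D 18, B 11, C 7, A 5. A has the fewest and is eliminated.
Round 2: D 18, B 16, C 7. C has the fewest and is eliminated.
Round 3: D 22, B 19. D has a majority.

D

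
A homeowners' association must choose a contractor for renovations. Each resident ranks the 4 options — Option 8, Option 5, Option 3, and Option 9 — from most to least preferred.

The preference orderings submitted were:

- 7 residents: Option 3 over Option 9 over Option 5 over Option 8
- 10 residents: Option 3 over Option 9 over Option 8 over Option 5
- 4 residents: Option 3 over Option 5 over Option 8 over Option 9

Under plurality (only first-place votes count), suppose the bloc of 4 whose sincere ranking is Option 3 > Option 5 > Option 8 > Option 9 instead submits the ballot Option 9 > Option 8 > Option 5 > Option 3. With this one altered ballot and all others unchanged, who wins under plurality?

First-place totals with the altered ballot: Option 8 0, Option 5 0, Option 3 17, Option 9 4.
The winner is unchanged: still Option 3.

Option 3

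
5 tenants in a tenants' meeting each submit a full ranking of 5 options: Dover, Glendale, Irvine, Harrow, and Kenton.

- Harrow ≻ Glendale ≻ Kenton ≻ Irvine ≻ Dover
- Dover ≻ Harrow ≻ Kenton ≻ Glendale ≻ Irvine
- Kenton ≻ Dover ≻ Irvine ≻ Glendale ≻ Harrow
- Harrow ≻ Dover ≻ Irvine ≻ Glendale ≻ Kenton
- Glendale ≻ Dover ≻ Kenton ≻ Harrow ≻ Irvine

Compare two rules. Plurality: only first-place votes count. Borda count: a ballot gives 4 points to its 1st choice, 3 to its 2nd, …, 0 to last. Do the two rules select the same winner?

Plurality first-place counts: Dover 1, Glendale 1, Irvine 0, Harrow 2, Kenton 1 → Harrow.
Borda totals: Dover 13, Glendale 10, Irvine 5, Harrow 12, Kenton 10 → Dover.
The two rules disagree: plurality picks Harrow, Borda picks Dover.

No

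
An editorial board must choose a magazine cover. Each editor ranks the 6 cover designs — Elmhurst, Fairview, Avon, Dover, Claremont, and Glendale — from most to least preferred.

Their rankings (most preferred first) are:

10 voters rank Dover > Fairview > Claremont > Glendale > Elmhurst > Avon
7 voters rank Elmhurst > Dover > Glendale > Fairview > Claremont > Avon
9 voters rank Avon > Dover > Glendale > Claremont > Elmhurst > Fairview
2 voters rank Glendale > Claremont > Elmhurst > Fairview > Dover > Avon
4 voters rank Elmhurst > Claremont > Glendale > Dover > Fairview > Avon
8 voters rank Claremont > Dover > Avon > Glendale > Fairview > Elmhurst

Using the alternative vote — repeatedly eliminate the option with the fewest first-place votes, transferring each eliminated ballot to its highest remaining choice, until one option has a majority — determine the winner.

Round 1: Elmhurst 11, Dover 10, Avon 9, Claremont 8, Glendale 2, Fairview 0. Fairview has the fewest and is eliminated.
Round 2: Elmhurst 11, Dover 10, Avon 9, Claremont 8, Glendale 2. Glendale has the fewest and is eliminated.
Round 3: Elmhurst 11, Dover 10, Claremont 10, Avon 9. Avon has the fewest and is eliminated.
Round 4: Dover 19, Elmhurst 11, Claremont 10. Claremont has the fewest and is eliminated.
Round 5: Dover 27, Elmhurst 13. Dover has a majority.

Dover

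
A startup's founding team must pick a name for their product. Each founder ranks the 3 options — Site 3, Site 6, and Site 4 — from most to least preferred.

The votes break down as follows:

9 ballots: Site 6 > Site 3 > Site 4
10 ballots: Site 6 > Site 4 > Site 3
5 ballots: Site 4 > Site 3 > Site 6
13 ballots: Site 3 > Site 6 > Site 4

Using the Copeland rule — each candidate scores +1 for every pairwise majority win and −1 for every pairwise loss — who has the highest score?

Site 6

Pairwise results:
  Site 3 vs Site 6: Site 6 wins 19–18.
  Site 3 vs Site 4: Site 3 wins 22–15.
  Site 6 vs Site 4: Site 6 wins 32–5.
Copeland scores (wins − losses):
  Site 3: 1 − 1 = 0
  Site 6: 2 − 0 = 2
  Site 4: 0 − 2 = -2
Site 6 has the best Copeland score.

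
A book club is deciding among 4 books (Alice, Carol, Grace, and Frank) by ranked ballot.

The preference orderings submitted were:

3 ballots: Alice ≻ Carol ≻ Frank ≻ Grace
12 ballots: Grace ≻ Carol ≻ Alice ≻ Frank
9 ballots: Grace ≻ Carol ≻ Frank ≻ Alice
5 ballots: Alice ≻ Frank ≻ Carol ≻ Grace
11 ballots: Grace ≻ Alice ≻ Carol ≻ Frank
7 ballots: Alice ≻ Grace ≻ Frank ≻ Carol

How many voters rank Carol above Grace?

Ballots ranking Carol above Grace: 3+5 = 8.
Ballots ranking Grace above Carol: 12+9+11+7 = 39.
So 8 of 47 voters prefer Carol to Grace.

8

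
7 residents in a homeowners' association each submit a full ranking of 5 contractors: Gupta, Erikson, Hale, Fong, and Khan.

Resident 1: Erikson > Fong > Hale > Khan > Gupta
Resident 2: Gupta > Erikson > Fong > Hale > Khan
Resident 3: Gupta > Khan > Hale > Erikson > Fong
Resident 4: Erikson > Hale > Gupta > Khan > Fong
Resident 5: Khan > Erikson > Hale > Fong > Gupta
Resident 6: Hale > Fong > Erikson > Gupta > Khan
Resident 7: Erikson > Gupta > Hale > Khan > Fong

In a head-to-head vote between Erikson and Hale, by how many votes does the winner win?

Ballots ranking Erikson above Hale: 5.
Ballots ranking Hale above Erikson: 2.
Erikson wins 5–2, a margin of 3.

3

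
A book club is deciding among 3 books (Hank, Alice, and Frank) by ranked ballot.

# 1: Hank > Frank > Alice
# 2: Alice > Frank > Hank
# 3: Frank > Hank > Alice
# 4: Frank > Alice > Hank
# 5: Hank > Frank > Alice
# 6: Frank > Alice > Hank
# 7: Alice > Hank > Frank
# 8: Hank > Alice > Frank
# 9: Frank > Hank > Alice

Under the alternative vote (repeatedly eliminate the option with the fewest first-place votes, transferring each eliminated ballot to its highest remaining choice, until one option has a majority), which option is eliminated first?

Alice

Round 1: Frank 4, Hank 3, Alice 2. Alice has the fewest and is eliminated.
Round 2: Frank 5, Hank 4. Frank has a majority.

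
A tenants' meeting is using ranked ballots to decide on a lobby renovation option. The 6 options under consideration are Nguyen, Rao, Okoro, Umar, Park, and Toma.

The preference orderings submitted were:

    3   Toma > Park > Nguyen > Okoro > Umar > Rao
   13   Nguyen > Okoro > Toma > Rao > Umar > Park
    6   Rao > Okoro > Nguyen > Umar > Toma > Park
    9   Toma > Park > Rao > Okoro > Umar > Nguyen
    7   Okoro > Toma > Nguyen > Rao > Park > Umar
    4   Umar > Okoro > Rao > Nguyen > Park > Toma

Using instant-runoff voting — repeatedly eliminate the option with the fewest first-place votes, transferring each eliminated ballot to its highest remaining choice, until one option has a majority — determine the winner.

Round 1: Nguyen 13, Toma 12, Okoro 7, Rao 6, Umar 4, Park 0. Park has the fewest and is eliminated.
Round 2: Nguyen 13, Toma 12, Okoro 7, Rao 6, Umar 4. Umar has the fewest and is eliminated.
Round 3: Nguyen 13, Toma 12, Okoro 11, Rao 6. Rao has the fewest and is eliminated.
Round 4: Okoro 17, Nguyen 13, Toma 12. Toma has the fewest and is eliminated.
Round 5: Okoro 26, Nguyen 16. Okoro has a majority.

Okoro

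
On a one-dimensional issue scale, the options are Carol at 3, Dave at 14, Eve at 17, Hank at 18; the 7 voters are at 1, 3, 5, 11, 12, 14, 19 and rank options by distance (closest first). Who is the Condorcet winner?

With single-peaked preferences on a line, the Condorcet winner is the candidate closest to the median voter.
The median voter (position 11) is closest to Dave at 14.
Check: Dave vs Hank — voters closer to Dave: 6 of 7.

Dave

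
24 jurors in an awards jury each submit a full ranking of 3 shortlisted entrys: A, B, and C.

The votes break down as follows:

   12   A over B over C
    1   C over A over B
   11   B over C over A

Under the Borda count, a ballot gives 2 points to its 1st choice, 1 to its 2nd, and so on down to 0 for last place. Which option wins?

Borda scores:
  A: 12·2 + 1 + 11·0 = 25
  B: 12·1 + 0 + 11·2 = 34
  C: 12·0 + 2 + 11·1 = 13
B has the highest total.

B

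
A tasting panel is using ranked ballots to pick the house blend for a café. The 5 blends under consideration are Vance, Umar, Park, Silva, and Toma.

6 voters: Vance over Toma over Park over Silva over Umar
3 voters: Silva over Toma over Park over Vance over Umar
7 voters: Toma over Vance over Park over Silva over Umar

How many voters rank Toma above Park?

Ballots ranking Toma above Park: 6+3+7 = 16.
Ballots ranking Park above Toma: 0.
So 16 of 16 voters prefer Toma to Park.

16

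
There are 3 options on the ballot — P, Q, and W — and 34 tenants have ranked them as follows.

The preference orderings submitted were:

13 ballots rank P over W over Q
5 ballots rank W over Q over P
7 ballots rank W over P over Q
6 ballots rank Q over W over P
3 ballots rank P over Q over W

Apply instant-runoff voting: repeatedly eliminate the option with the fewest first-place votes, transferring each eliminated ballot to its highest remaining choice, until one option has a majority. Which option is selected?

W

Round 1: P 16, W 12, Q 6. Q has the fewest and is eliminated.
Round 2: W 18, P 16. W has a majority.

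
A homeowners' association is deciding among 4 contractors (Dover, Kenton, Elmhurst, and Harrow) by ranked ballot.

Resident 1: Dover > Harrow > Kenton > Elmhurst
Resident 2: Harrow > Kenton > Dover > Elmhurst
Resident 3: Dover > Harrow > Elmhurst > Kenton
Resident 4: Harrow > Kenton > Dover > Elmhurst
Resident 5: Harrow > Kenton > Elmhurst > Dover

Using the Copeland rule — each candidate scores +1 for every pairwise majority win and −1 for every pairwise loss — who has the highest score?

Harrow

Pairwise results:
  Dover vs Kenton: Kenton wins 3–2.
  Dover vs Elmhurst: Dover wins 4–1.
  Dover vs Harrow: Harrow wins 3–2.
  Kenton vs Elmhurst: Kenton wins 4–1.
  Kenton vs Harrow: Harrow wins 5–0.
  Elmhurst vs Harrow: Harrow wins 5–0.
Copeland scores (wins − losses):
  Dover: 1 − 2 = -1
  Kenton: 2 − 1 = 1
  Elmhurst: 0 − 3 = -3
  Harrow: 3 − 0 = 3
Harrow has the best Copeland score.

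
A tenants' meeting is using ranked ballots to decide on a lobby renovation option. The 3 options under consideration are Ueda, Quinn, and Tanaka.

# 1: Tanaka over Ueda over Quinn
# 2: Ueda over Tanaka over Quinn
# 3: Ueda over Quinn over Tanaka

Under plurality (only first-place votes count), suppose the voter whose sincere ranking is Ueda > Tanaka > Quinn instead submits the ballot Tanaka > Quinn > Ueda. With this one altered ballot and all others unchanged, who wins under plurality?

First-place totals with the altered ballot: Ueda 1, Quinn 0, Tanaka 2.
The switch changes the winner from Ueda to Tanaka.

Tanaka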